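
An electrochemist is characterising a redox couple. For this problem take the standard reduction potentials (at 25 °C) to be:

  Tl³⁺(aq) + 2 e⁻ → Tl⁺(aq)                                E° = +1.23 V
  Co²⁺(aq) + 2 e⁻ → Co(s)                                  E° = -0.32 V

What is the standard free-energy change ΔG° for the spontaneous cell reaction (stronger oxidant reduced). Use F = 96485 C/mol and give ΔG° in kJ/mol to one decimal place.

Tl³⁺/Tl⁺ (E° = +1.23 V) is the cathode; Co²⁺/Co (E° = -0.32 V) is the anode, so E°cell = +1.55 V.
Balancing electrons gives n = 2 (lcm of 2 and 2).
ΔG° = −nFE° = −(2)(96485)(+1.55) = -299,104 J = -299.1 kJ/mol.

-299.1 kJ/mol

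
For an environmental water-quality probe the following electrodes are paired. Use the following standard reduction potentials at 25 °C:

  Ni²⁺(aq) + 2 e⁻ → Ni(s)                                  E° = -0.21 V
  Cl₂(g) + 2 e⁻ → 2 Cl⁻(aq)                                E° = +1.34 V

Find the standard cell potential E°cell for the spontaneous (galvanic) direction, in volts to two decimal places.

+1.55 V

The Cl₂/Cl⁻ couple has the higher reduction potential, so it is the cathode; Ni²⁺/Ni is oxidised at the anode.
E°cell = E°(cathode) − E°(anode) = (+1.34) − (-0.21) = +1.55 V.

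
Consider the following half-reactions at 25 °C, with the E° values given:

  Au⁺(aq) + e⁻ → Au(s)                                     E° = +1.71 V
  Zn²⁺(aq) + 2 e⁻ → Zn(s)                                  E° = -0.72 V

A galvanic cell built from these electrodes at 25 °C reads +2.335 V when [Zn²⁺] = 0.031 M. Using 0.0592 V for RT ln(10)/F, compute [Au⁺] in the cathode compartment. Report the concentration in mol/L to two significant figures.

Au⁺/Au is the cathode, Zn²⁺/Zn the anode: E°cell = +2.43 V, n = 2.
Overall reaction: 2 Au⁺(aq) + Zn(s) → 2 Au(s) + Zn²⁺(aq); Q = [Zn²⁺]^1/[Au⁺]^2.
From E = E° − (0.0592/n) log Q: log Q = (E° − E)·n/0.0592 = (+2.43 − (+2.335))·2/0.0592 = 3.2095.
So 2·log[Au⁺] = 1·log(0.031) − log Q = -1.5086 − (3.2095) = -4.7181; log[Au⁺] = -4.7181 / 2 = -2.3590; [Au⁺] = 10^(-2.3590) ≈ 0.0044 M.

0.0044 M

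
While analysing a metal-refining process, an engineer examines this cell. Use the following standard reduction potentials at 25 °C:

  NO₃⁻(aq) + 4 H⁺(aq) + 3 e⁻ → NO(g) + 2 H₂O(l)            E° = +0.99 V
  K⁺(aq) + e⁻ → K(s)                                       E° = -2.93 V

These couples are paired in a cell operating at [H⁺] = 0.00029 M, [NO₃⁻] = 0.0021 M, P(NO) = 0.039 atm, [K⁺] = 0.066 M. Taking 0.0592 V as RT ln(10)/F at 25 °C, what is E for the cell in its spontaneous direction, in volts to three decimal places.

NO₃⁻/NO is the cathode (higher E°), K⁺/K the anode: E°cell = +0.99 − (-2.93) = +3.92 V, n = 3.
Overall: NO₃⁻(aq) + 4 H⁺(aq) + 3 K(s) → NO(g) + 2 H₂O(l) + 3 K⁺(aq)
Q = P(NO)·[K⁺]^3 / ([NO₃⁻]·[H⁺]^4); log Q = 11.878.
E = E° − (0.0592/n) log Q = +3.92 − (0.0592/3)(11.878) = +3.686 V.

+3.686 V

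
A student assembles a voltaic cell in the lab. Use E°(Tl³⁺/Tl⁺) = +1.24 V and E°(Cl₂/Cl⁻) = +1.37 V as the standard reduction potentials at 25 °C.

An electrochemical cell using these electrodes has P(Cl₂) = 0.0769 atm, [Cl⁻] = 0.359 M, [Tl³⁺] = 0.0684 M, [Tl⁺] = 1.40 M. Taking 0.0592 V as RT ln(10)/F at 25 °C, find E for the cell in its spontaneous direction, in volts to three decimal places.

+0.162 V

Cl₂/Cl⁻ is the cathode (higher E°), Tl³⁺/Tl⁺ the anode: E°cell = +1.37 − (+1.24) = +0.13 V, n = 2.
Overall: Cl₂(g) + Tl⁺(aq) → 2 Cl⁻(aq) + Tl³⁺(aq)
Q = [Cl⁻]^2·[Tl³⁺] / (P(Cl₂)·[Tl⁺]); log Q = -1.087.
E = E° − (0.0592/n) log Q = +0.13 − (0.0592/2)(-1.087) = +0.162 V.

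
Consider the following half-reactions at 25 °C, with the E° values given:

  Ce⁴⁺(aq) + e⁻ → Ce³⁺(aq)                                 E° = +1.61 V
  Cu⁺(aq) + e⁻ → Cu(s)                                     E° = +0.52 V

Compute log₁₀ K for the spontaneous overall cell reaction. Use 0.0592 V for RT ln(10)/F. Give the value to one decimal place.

Cathode: Ce⁴⁺/Ce³⁺; anode: Cu⁺/Cu. E°cell = +1.09 V, n = 1.
log K = nE°cell / 0.0592 = (1)(+1.09) / 0.0592 = 18.4.

18.4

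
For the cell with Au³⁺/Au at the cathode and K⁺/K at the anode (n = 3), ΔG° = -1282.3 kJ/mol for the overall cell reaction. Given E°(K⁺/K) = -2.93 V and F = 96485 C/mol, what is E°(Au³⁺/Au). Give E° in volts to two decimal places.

E°cell = −ΔG°/(nF) = −(-1282.3×10³)/((3)(96485)) = +4.430 V.
Since Au³⁺/Au is the cathode and K⁺/K the anode, E°cell = E°(Au³⁺/Au) − E°(K⁺/K).
So E°(Au³⁺/Au) = E°cell + E°(K⁺/K) = +4.430 + (-2.93) = +1.50 V.

+1.50 V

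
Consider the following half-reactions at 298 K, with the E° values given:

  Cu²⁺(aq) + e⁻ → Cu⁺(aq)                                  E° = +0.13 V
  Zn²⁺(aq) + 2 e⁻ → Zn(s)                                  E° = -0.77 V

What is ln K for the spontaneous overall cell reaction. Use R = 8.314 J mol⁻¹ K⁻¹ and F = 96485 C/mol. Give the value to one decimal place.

Cathode: Cu²⁺/Cu⁺; anode: Zn²⁺/Zn. E°cell = (+0.13) − (-0.77) = +0.90 V, with n = 2.
ΔG° = −nFE° = −RT ln K, so ln K = nFE°/(RT) = (2)(96485)(+0.90) / ((8.314)(298)) = 70.098.

70.1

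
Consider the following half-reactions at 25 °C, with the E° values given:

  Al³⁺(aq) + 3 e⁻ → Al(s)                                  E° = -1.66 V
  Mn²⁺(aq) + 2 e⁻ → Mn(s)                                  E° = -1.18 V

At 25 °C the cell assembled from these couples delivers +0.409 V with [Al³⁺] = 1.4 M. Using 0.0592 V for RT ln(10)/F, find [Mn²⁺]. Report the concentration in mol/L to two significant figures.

Mn²⁺/Mn is the cathode, Al³⁺/Al the anode: E°cell = +0.48 V, n = 6.
Overall reaction: 3 Mn²⁺(aq) + 2 Al(s) → 3 Mn(s) + 2 Al³⁺(aq); Q = [Al³⁺]^2/[Mn²⁺]^3.
From E = E° − (0.0592/n) log Q: log Q = (E° − E)·n/0.0592 = (+0.48 − (+0.409))·6/0.0592 = 7.1959.
So 3·log[Mn²⁺] = 2·log(1.4) − log Q = 0.2923 − (7.1959) = -6.9036; log[Mn²⁺] = -6.9036 / 3 = -2.3012; [Mn²⁺] = 10^(-2.3012) ≈ 0.0050 M.

0.0050 M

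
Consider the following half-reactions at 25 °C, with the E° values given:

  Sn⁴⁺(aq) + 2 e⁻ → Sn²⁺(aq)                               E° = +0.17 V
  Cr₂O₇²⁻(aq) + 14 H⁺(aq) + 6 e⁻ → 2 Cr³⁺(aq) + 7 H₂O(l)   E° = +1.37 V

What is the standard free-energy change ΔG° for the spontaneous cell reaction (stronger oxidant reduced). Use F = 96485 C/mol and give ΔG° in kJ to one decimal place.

Cr₂O₇²⁻/Cr³⁺ (E° = +1.37 V) is the cathode; Sn⁴⁺/Sn²⁺ (E° = +0.17 V) is the anode, so E°cell = +1.20 V.
Balancing electrons gives n = 6 (lcm of 6 and 2).
ΔG° = −nFE° = −(6)(96485)(+1.20) = -694,692 J = -694.7 kJ.

-694.7 kJ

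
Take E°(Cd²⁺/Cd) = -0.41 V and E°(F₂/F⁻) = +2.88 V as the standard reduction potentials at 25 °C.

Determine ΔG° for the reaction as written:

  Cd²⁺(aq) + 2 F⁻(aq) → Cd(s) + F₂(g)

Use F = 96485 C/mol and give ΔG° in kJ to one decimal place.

+634.9 kJ

As written, Cd²⁺/Cd is reduced (cathode) and F₂/F⁻ is oxidised (anode), so E°cell = (-0.41) − (+2.88) = -3.29 V.
Balancing electrons gives n = 2.
ΔG° = −nFE° = −(2)(96485)(-3.29) = 634,871 J = +634.9 kJ.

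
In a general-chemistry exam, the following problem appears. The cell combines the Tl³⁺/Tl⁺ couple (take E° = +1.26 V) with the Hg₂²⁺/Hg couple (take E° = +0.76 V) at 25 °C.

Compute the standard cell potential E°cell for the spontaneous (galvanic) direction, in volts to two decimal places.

+0.50 V

The Tl³⁺/Tl⁺ couple has the higher reduction potential, so it is the cathode; Hg₂²⁺/Hg is oxidised at the anode.
E°cell = E°(cathode) − E°(anode) = (+1.26) − (+0.76) = +0.50 V.
Since E°cell > 0, the reaction is spontaneous under standard conditions.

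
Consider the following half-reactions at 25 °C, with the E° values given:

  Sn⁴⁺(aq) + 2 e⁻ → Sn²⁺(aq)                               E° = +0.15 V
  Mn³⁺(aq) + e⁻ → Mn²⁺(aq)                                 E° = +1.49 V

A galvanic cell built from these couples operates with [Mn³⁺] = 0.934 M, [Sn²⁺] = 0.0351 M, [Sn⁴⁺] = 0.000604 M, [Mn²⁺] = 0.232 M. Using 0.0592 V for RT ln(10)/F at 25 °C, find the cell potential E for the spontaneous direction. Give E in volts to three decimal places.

+1.428 V

Mn³⁺/Mn²⁺ is the cathode (higher E°), Sn⁴⁺/Sn²⁺ the anode: E°cell = +1.49 − (+0.15) = +1.34 V, n = 2.
Overall: 2 Mn³⁺(aq) + Sn²⁺(aq) → 2 Mn²⁺(aq) + Sn⁴⁺(aq)
Q = [Mn²⁺]^2·[Sn⁴⁺] / ([Mn³⁺]^2·[Sn²⁺]); log Q = -2.974.
E = E° − (0.0592/n) log Q = +1.34 − (0.0592/2)(-2.974) = +1.428 V.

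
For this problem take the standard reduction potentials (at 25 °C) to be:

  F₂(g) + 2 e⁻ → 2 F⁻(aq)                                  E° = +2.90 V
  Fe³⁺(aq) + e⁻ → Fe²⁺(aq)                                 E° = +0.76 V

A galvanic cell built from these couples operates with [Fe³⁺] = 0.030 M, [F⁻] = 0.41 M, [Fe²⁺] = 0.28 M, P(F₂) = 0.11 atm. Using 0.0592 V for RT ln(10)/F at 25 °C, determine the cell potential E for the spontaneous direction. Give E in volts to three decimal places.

F₂/F⁻ is the cathode (higher E°), Fe³⁺/Fe²⁺ the anode: E°cell = +2.90 − (+0.76) = +2.14 V, n = 2.
Overall: F₂(g) + 2 Fe²⁺(aq) → 2 F⁻(aq) + 2 Fe³⁺(aq)
Q = [F⁻]^2·[Fe³⁺]^2 / (P(F₂)·[Fe²⁺]^2); log Q = -1.756.
E = E° − (0.0592/n) log Q = +2.14 − (0.0592/2)(-1.756) = +2.192 V.

+2.192 V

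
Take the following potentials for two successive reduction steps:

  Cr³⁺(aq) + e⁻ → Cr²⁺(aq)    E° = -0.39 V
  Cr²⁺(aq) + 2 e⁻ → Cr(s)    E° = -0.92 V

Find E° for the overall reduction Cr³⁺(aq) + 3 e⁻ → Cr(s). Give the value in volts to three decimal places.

-0.743 V

Standard free energies of sequential steps add: ΔG°₃ = ΔG°₁ + ΔG°₂, so n₃E°₃ = n₁E°₁ + n₂E°₂.
E°₃ = (1×-0.39 + 2×-0.92) / 3 = (-2.230) / 3 = -0.743 V.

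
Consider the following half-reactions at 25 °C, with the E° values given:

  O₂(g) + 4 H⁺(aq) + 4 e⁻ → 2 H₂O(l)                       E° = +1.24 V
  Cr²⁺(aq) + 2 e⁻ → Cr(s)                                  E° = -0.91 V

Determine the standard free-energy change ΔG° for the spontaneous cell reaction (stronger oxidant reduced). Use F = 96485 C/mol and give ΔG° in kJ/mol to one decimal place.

O₂/H₂O (E° = +1.24 V) is the cathode; Cr²⁺/Cr (E° = -0.91 V) is the anode, so E°cell = +2.15 V.
Balancing electrons gives n = 4 (lcm of 4 and 2).
ΔG° = −nFE° = −(4)(96485)(+2.15) = -829,771 J = -829.8 kJ/mol.

-829.8 kJ/mol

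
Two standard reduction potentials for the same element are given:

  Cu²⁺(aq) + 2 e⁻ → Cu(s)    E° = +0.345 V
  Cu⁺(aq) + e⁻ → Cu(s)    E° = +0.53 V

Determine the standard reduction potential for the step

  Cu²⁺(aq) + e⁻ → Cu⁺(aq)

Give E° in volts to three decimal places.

Sequential free energies add, so n₃E°₃ = n₁E°₁ + n₂E°₂.
With n₃ = 2, and the known step contributing 1×(+0.53) V, the unknown satisfies 1·E° = 2×(+0.345) − 1×(+0.53) = +0.160.
E° = +0.160 / 1 = +0.160 V.

+0.160 V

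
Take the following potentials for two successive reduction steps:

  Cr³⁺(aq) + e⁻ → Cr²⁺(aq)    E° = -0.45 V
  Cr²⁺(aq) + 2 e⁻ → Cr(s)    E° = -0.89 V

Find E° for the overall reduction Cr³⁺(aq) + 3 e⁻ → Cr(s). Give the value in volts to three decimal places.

Standard free energies of sequential steps add: ΔG°₃ = ΔG°₁ + ΔG°₂, so n₃E°₃ = n₁E°₁ + n₂E°₂.
E°₃ = (1×-0.45 + 2×-0.89) / 3 = (-2.230) / 3 = -0.743 V.
Simply averaging or adding the two E° values would be wrong; the electron-weighted sum is required.

-0.743 V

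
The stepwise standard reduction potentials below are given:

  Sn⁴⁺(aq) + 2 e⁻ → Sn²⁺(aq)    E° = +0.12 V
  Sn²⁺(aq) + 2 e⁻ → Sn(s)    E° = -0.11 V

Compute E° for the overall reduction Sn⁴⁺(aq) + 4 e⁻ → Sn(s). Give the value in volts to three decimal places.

Since ΔG° = −nFE° is additive over sequential reductions, n₃E°₃ = n₁E°₁ + n₂E°₂.
E°₃ = (2×+0.12 + 2×-0.11) / 4 = (+0.020) / 4 = +0.005 V.

+0.005 V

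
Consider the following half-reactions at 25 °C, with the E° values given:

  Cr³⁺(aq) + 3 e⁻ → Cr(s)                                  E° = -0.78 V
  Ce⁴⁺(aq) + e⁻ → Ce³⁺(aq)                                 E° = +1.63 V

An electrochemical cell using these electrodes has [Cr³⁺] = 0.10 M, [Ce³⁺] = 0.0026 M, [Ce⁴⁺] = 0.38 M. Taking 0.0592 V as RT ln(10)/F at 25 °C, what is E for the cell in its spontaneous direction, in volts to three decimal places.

Ce⁴⁺/Ce³⁺ is the cathode (higher E°), Cr³⁺/Cr the anode: E°cell = +1.63 − (-0.78) = +2.41 V, n = 3.
Overall: 3 Ce⁴⁺(aq) + Cr(s) → 3 Ce³⁺(aq) + Cr³⁺(aq)
Q = [Ce³⁺]^3·[Cr³⁺] / ([Ce⁴⁺]^3); log Q = -7.494.
E = E° − (0.0592/n) log Q = +2.41 − (0.0592/3)(-7.494) = +2.558 V.

+2.558 V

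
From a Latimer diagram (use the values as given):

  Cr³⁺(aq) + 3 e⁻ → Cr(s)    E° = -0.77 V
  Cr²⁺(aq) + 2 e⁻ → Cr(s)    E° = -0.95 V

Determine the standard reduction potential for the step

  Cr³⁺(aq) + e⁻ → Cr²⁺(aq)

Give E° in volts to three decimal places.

Sequential free energies add, so n₃E°₃ = n₁E°₁ + n₂E°₂.
With n₃ = 3, and the known step contributing 2×(-0.95) V, the unknown satisfies 1·E° = 3×(-0.77) − 2×(-0.95) = -0.410.
E° = -0.410 / 1 = -0.410 V.

-0.410 V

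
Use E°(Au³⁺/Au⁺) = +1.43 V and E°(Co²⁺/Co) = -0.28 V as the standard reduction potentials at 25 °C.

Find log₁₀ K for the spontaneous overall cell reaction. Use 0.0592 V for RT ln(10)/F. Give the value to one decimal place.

57.8

Cathode: Au³⁺/Au⁺; anode: Co²⁺/Co. E°cell = +1.71 V, n = 2.
log K = nE°cell / 0.0592 = (2)(+1.71) / 0.0592 = 57.8.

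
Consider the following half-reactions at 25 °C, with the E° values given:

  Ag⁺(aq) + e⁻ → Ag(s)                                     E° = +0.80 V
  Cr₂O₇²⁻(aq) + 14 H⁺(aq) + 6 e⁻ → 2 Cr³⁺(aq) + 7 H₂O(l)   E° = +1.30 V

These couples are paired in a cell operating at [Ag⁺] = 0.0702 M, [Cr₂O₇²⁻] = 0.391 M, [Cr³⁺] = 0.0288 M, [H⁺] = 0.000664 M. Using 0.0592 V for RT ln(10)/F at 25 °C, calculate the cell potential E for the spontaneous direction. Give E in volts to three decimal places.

+0.156 V

Cr₂O₇²⁻/Cr³⁺ is the cathode (higher E°), Ag⁺/Ag the anode: E°cell = +1.30 − (+0.80) = +0.50 V, n = 6.
Overall: Cr₂O₇²⁻(aq) + 14 H⁺(aq) + 6 Ag(s) → 2 Cr³⁺(aq) + 7 H₂O(l) + 6 Ag⁺(aq)
Q = [Cr³⁺]^2·[Ag⁺]^6 / ([Cr₂O₇²⁻]·[H⁺]^14); log Q = 34.894.
E = E° − (0.0592/n) log Q = +0.50 − (0.0592/6)(34.894) = +0.156 V.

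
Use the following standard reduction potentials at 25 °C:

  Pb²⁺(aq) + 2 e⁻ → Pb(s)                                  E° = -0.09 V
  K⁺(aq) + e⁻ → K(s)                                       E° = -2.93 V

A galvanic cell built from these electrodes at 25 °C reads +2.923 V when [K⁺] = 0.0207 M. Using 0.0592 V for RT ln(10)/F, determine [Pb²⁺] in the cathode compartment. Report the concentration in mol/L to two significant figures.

0.27 M

Pb²⁺/Pb is the cathode, K⁺/K the anode: E°cell = +2.84 V, n = 2.
Overall reaction: Pb²⁺(aq) + 2 K(s) → Pb(s) + 2 K⁺(aq); Q = [K⁺]^2/[Pb²⁺]^1.
From E = E° − (0.0592/n) log Q: log Q = (E° − E)·n/0.0592 = (+2.84 − (+2.923))·2/0.0592 = -2.8041.
So 1·log[Pb²⁺] = 2·log(0.0207) − log Q = -3.3681 − (-2.8041) = -0.5640; [Pb²⁺] = 10^(-0.5640) ≈ 0.27 M.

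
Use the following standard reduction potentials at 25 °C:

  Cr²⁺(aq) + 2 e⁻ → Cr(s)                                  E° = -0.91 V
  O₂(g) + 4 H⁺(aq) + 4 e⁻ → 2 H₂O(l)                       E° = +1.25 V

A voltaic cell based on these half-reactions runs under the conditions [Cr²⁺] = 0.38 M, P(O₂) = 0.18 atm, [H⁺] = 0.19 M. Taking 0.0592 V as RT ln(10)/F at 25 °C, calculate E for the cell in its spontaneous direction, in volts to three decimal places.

O₂/H₂O is the cathode (higher E°), Cr²⁺/Cr the anode: E°cell = +1.25 − (-0.91) = +2.16 V, n = 4.
Overall: O₂(g) + 4 H⁺(aq) + 2 Cr(s) → 2 H₂O(l) + 2 Cr²⁺(aq)
Q = [Cr²⁺]^2 / (P(O₂)·[H⁺]^4); log Q = 2.789.
E = E° − (0.0592/n) log Q = +2.16 − (0.0592/4)(2.789) = +2.119 V.

+2.119 V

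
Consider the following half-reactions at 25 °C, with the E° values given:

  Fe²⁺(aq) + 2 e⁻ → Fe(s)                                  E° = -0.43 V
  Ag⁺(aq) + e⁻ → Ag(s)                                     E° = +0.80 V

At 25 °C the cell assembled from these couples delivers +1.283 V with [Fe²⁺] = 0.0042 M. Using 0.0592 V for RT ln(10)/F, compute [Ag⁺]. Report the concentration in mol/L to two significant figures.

Ag⁺/Ag is the cathode, Fe²⁺/Fe the anode: E°cell = +1.23 V, n = 2.
Overall reaction: 2 Ag⁺(aq) + Fe(s) → 2 Ag(s) + Fe²⁺(aq); Q = [Fe²⁺]^1/[Ag⁺]^2.
From E = E° − (0.0592/n) log Q: log Q = (E° − E)·n/0.0592 = (+1.23 − (+1.283))·2/0.0592 = -1.7905.
So 2·log[Ag⁺] = 1·log(0.0042) − log Q = -2.3768 − (-1.7905) = -0.5863; log[Ag⁺] = -0.5863 / 2 = -0.2932; [Ag⁺] = 10^(-0.2932) ≈ 0.51 M.

0.51 M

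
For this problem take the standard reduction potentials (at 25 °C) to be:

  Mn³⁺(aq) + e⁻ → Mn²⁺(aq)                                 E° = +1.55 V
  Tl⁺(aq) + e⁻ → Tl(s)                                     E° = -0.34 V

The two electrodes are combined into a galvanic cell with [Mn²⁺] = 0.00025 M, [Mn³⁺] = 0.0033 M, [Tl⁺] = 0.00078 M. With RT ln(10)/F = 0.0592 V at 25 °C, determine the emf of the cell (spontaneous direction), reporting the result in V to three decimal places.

+2.140 V

Mn³⁺/Mn²⁺ is the cathode (higher E°), Tl⁺/Tl the anode: E°cell = +1.55 − (-0.34) = +1.89 V, n = 1.
Overall: Mn³⁺(aq) + Tl(s) → Mn²⁺(aq) + Tl⁺(aq)
Q = [Mn²⁺]·[Tl⁺] / ([Mn³⁺]); log Q = -4.228.
E = E° − (0.0592/n) log Q = +1.89 − (0.0592/1)(-4.228) = +2.140 V.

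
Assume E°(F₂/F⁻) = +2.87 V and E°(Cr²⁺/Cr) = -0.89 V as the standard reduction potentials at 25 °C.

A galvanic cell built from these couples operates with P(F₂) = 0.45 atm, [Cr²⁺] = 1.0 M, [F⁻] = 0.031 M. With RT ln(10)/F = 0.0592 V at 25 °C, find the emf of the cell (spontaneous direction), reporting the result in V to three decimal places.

+3.839 V

F₂/F⁻ is the cathode (higher E°), Cr²⁺/Cr the anode: E°cell = +2.87 − (-0.89) = +3.76 V, n = 2.
Overall: F₂(g) + Cr(s) → 2 F⁻(aq) + Cr²⁺(aq)
Q = [F⁻]^2·[Cr²⁺] / (P(F₂)); log Q = -2.670.
E = E° − (0.0592/n) log Q = +3.76 − (0.0592/2)(-2.670) = +3.839 V.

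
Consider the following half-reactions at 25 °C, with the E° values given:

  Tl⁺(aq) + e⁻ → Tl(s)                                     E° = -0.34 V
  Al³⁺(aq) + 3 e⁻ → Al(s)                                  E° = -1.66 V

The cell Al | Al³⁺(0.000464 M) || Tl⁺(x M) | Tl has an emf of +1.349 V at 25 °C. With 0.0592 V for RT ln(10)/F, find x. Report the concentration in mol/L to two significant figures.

Tl⁺/Tl is the cathode, Al³⁺/Al the anode: E°cell = +1.32 V, n = 3.
Overall reaction: 3 Tl⁺(aq) + Al(s) → 3 Tl(s) + Al³⁺(aq); Q = [Al³⁺]^1/[Tl⁺]^3.
From E = E° − (0.0592/n) log Q: log Q = (E° − E)·n/0.0592 = (+1.32 − (+1.349))·3/0.0592 = -1.4696.
So 3·log[Tl⁺] = 1·log(0.000464) − log Q = -3.3335 − (-1.4696) = -1.8639; log[Tl⁺] = -1.8639 / 3 = -0.6213; [Tl⁺] = 10^(-0.6213) ≈ 0.24 M.

0.24 M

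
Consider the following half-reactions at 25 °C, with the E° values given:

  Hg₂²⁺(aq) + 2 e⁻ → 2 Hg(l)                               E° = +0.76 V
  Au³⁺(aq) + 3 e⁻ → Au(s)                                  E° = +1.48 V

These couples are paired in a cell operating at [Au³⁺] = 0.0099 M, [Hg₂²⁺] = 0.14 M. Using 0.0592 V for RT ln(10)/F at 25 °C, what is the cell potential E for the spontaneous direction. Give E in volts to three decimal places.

+0.706 V

Au³⁺/Au is the cathode (higher E°), Hg₂²⁺/Hg the anode: E°cell = +1.48 − (+0.76) = +0.72 V, n = 6.
Overall: 2 Au³⁺(aq) + 6 Hg(l) → 2 Au(s) + 3 Hg₂²⁺(aq)
Q = [Hg₂²⁺]^3 / ([Au³⁺]^2); log Q = 1.447.
E = E° − (0.0592/n) log Q = +0.72 − (0.0592/6)(1.447) = +0.706 V.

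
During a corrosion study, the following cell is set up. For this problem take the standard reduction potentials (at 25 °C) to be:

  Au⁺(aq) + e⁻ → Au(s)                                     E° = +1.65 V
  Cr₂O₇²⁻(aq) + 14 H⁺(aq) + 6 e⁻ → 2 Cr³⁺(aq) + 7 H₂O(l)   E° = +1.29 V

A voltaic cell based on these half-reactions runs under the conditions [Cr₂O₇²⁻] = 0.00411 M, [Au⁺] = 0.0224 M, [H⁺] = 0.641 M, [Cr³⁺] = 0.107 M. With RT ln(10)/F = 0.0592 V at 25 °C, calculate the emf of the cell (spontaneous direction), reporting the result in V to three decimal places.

+0.293 V

Au⁺/Au is the cathode (higher E°), Cr₂O₇²⁻/Cr³⁺ the anode: E°cell = +1.65 − (+1.29) = +0.36 V, n = 6.
Overall: 6 Au⁺(aq) + 2 Cr³⁺(aq) + 7 H₂O(l) → 6 Au(s) + Cr₂O₇²⁻(aq) + 14 H⁺(aq)
Q = [Cr₂O₇²⁻]·[H⁺]^14 / ([Au⁺]^6·[Cr³⁺]^2); log Q = 6.750.
E = E° − (0.0592/n) log Q = +0.36 − (0.0592/6)(6.750) = +0.293 V.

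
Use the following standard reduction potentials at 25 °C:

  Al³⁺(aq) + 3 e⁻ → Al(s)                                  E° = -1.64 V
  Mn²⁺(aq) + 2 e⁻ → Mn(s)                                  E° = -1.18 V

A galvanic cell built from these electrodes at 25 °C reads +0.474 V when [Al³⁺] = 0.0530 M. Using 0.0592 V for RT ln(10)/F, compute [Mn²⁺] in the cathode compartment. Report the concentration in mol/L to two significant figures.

0.42 M

Mn²⁺/Mn is the cathode, Al³⁺/Al the anode: E°cell = +0.46 V, n = 6.
Overall reaction: 3 Mn²⁺(aq) + 2 Al(s) → 3 Mn(s) + 2 Al³⁺(aq); Q = [Al³⁺]^2/[Mn²⁺]^3.
From E = E° − (0.0592/n) log Q: log Q = (E° − E)·n/0.0592 = (+0.46 − (+0.474))·6/0.0592 = -1.4189.
So 3·log[Mn²⁺] = 2·log(0.053) − log Q = -2.5514 − (-1.4189) = -1.1325; log[Mn²⁺] = -1.1325 / 3 = -0.3775; [Mn²⁺] = 10^(-0.3775) ≈ 0.42 M.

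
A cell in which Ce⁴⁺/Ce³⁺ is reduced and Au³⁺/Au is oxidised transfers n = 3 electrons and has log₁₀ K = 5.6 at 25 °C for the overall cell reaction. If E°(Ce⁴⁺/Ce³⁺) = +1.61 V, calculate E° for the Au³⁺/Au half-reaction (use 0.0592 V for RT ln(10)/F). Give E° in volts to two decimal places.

+1.50 V

E°cell = (0.0592/n)·log K = (0.0592/3)(5.6) = +0.111 V.
Since Ce⁴⁺/Ce³⁺ is the cathode and Au³⁺/Au the anode, E°cell = E°(Ce⁴⁺/Ce³⁺) − E°(Au³⁺/Au).
So E°(Au³⁺/Au) = E°(Ce⁴⁺/Ce³⁺) − E°cell = (+1.61) − (+0.111) = +1.50 V.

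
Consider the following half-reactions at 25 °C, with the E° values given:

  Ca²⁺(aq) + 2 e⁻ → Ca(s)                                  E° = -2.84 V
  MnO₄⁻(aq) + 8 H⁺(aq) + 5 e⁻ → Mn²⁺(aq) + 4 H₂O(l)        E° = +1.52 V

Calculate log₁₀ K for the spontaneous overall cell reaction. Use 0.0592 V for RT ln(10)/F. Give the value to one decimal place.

736.5

Cathode: MnO₄⁻/Mn²⁺; anode: Ca²⁺/Ca. E°cell = +4.36 V, n = 10.
log K = nE°cell / 0.0592 = (10)(+4.36) / 0.0592 = 736.5.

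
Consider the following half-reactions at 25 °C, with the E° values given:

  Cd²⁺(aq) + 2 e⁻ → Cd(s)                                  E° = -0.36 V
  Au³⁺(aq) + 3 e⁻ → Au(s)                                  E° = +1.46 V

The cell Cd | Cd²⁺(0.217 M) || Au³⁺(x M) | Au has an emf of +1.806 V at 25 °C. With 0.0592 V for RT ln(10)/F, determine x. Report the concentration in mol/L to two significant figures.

Au³⁺/Au is the cathode, Cd²⁺/Cd the anode: E°cell = +1.82 V, n = 6.
Overall reaction: 2 Au³⁺(aq) + 3 Cd(s) → 2 Au(s) + 3 Cd²⁺(aq); Q = [Cd²⁺]^3/[Au³⁺]^2.
From E = E° − (0.0592/n) log Q: log Q = (E° − E)·n/0.0592 = (+1.82 − (+1.806))·6/0.0592 = 1.4189.
So 2·log[Au³⁺] = 3·log(0.217) − log Q = -1.9906 − (1.4189) = -3.4095; log[Au³⁺] = -3.4095 / 2 = -1.7047; [Au³⁺] = 10^(-1.7047) ≈ 0.020 M.

0.020 M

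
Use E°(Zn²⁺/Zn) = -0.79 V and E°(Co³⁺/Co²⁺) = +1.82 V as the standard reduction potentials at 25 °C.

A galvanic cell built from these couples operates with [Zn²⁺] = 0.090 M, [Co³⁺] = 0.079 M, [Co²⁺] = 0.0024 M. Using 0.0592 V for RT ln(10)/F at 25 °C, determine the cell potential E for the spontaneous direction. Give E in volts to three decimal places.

Co³⁺/Co²⁺ is the cathode (higher E°), Zn²⁺/Zn the anode: E°cell = +1.82 − (-0.79) = +2.61 V, n = 2.
Overall: 2 Co³⁺(aq) + Zn(s) → 2 Co²⁺(aq) + Zn²⁺(aq)
Q = [Co²⁺]^2·[Zn²⁺] / ([Co³⁺]^2); log Q = -4.081.
E = E° − (0.0592/n) log Q = +2.61 − (0.0592/2)(-4.081) = +2.731 V.

+2.731 V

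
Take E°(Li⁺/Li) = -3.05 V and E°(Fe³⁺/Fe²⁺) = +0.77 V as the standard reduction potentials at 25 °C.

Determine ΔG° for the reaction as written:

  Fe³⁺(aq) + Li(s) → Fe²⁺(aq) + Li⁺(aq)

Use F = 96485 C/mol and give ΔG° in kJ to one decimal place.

As written, Fe³⁺/Fe²⁺ is reduced (cathode) and Li⁺/Li is oxidised (anode), so E°cell = (+0.77) − (-3.05) = +3.82 V.
Balancing electrons gives n = 1.
ΔG° = −nFE° = −(1)(96485)(+3.82) = -368,573 J = -368.6 kJ.

-368.6 kJ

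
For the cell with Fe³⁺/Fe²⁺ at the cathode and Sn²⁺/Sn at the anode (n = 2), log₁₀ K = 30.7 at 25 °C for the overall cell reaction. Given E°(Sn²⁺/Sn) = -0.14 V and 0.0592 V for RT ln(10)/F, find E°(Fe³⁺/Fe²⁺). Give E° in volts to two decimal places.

+0.77 V

E°cell = (0.0592/n)·log K = (0.0592/2)(30.7) = +0.909 V.
Since Fe³⁺/Fe²⁺ is the cathode and Sn²⁺/Sn the anode, E°cell = E°(Fe³⁺/Fe²⁺) − E°(Sn²⁺/Sn).
So E°(Fe³⁺/Fe²⁺) = E°cell + E°(Sn²⁺/Sn) = +0.909 + (-0.14) = +0.77 V.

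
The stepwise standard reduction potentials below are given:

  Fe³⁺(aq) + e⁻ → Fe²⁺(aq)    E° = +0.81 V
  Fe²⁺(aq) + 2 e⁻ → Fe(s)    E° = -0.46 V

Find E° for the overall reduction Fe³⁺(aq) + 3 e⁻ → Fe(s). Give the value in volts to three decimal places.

Adding the free-energy changes (−nFE°) of the two steps gives −n₃FE°₃ = −n₁FE°₁ − n₂FE°₂.
E°₃ = (1×+0.81 + 2×-0.46) / 3 = (-0.110) / 3 = -0.037 V.

-0.037 V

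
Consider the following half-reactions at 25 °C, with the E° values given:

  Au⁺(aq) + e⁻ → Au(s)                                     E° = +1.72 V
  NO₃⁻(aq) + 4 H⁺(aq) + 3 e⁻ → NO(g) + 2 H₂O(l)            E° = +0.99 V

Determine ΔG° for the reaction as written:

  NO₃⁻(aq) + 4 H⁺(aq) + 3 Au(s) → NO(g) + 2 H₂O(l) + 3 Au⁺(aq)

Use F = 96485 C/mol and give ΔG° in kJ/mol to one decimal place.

+211.3 kJ/mol

As written, NO₃⁻/NO is reduced (cathode) and Au⁺/Au is oxidised (anode), so E°cell = (+0.99) − (+1.72) = -0.73 V.
Balancing electrons gives n = 3.
ΔG° = −nFE° = −(3)(96485)(-0.73) = 211,302 J = +211.3 kJ/mol.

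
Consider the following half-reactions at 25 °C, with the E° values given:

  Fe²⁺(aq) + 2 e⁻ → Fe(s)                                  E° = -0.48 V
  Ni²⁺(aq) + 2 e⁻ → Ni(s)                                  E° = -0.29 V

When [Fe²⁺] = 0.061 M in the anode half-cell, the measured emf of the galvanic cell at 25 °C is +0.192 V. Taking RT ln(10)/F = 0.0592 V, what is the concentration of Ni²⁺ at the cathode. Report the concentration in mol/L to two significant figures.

Ni²⁺/Ni is the cathode, Fe²⁺/Fe the anode: E°cell = +0.19 V, n = 2.
Overall reaction: Ni²⁺(aq) + Fe(s) → Ni(s) + Fe²⁺(aq); Q = [Fe²⁺]^1/[Ni²⁺]^1.
From E = E° − (0.0592/n) log Q: log Q = (E° − E)·n/0.0592 = (+0.19 − (+0.192))·2/0.0592 = -0.0676.
So 1·log[Ni²⁺] = 1·log(0.061) − log Q = -1.2147 − (-0.0676) = -1.1471; [Ni²⁺] = 10^(-1.1471) ≈ 0.071 M.

0.071 M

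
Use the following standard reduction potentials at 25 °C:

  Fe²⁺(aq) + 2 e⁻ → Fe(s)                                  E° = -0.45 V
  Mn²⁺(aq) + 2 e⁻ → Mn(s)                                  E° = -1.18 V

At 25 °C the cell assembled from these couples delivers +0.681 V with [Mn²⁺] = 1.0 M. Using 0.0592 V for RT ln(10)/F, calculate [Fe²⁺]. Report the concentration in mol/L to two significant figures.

0.022 M

Fe²⁺/Fe is the cathode, Mn²⁺/Mn the anode: E°cell = +0.73 V, n = 2.
Overall reaction: Fe²⁺(aq) + Mn(s) → Fe(s) + Mn²⁺(aq); Q = [Mn²⁺]^1/[Fe²⁺]^1.
From E = E° − (0.0592/n) log Q: log Q = (E° − E)·n/0.0592 = (+0.73 − (+0.681))·2/0.0592 = 1.6554.
So 1·log[Fe²⁺] = 1·log(1) − log Q = 0.0000 − (1.6554) = -1.6554; [Fe²⁺] = 10^(-1.6554) ≈ 0.022 M.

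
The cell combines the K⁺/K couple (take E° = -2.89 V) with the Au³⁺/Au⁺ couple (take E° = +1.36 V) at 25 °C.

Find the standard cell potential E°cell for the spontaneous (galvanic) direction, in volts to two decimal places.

+4.25 V

The Au³⁺/Au⁺ couple has the higher reduction potential, so it is the cathode; K⁺/K is oxidised at the anode.
E°cell = E°(cathode) − E°(anode) = (+1.36) − (-2.89) = +4.25 V.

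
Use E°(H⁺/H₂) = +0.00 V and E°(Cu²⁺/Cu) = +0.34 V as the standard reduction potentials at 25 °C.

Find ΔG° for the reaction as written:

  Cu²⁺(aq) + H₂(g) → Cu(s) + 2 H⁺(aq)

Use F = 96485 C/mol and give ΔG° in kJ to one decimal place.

As written, Cu²⁺/Cu is reduced (cathode) and H⁺/H₂ is oxidised (anode), so E°cell = (+0.34) − (+0.00) = +0.34 V.
Balancing electrons gives n = 2.
ΔG° = −nFE° = −(2)(96485)(+0.34) = -65,610 J = -65.6 kJ.

-65.6 kJ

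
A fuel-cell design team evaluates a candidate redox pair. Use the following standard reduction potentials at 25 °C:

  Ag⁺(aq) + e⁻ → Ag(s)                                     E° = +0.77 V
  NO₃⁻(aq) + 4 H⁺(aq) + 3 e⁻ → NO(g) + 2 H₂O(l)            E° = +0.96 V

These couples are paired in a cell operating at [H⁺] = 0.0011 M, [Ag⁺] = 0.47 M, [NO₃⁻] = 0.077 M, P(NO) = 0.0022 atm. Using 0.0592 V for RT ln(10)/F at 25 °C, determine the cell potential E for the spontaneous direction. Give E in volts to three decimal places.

NO₃⁻/NO is the cathode (higher E°), Ag⁺/Ag the anode: E°cell = +0.96 − (+0.77) = +0.19 V, n = 3.
Overall: NO₃⁻(aq) + 4 H⁺(aq) + 3 Ag(s) → NO(g) + 2 H₂O(l) + 3 Ag⁺(aq)
Q = P(NO)·[Ag⁺]^3 / ([NO₃⁻]·[H⁺]^4); log Q = 9.307.
E = E° − (0.0592/n) log Q = +0.19 − (0.0592/3)(9.307) = +0.006 V.

+0.006 V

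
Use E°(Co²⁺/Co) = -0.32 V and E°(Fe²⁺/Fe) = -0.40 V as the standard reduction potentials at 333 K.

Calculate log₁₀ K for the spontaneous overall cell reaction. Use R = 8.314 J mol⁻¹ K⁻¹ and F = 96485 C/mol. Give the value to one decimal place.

2.4

Cathode: Co²⁺/Co; anode: Fe²⁺/Fe. E°cell = (-0.32) − (-0.40) = +0.08 V, with n = 2.
ΔG° = −nFE° = −RT ln K, so ln K = nFE°/(RT) = (2)(96485)(+0.08) / ((8.314)(333)) = 5.576.
log₁₀ K = 5.576 / ln 10 = 2.4.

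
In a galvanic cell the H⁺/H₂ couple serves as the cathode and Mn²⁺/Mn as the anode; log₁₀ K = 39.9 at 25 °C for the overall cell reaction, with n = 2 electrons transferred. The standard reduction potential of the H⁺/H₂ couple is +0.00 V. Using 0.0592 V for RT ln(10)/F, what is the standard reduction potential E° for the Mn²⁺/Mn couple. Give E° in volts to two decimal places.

E°cell = (0.0592/n)·log K = (0.0592/2)(39.9) = +1.181 V.
Since H⁺/H₂ is the cathode and Mn²⁺/Mn the anode, E°cell = E°(H⁺/H₂) − E°(Mn²⁺/Mn).
So E°(Mn²⁺/Mn) = E°(H⁺/H₂) − E°cell = (+0.00) − (+1.181) = -1.18 V.

-1.18 V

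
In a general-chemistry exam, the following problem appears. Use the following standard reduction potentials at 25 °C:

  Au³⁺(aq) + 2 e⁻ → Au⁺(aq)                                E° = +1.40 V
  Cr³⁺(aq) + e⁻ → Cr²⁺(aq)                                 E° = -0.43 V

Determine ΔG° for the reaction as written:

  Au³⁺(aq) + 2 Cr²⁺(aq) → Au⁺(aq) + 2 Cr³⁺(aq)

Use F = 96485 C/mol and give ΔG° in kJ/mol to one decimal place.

-353.1 kJ/mol

As written, Au³⁺/Au⁺ is reduced (cathode) and Cr³⁺/Cr²⁺ is oxidised (anode), so E°cell = (+1.40) − (-0.43) = +1.83 V.
Balancing electrons gives n = 2.
ΔG° = −nFE° = −(2)(96485)(+1.83) = -353,135 J = -353.1 kJ/mol.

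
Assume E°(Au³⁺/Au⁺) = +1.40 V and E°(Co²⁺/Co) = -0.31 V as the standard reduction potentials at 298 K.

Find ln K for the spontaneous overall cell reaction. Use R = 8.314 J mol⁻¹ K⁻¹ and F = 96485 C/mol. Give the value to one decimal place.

133.2

Cathode: Au³⁺/Au⁺; anode: Co²⁺/Co. E°cell = (+1.40) − (-0.31) = +1.71 V, with n = 2.
ΔG° = −nFE° = −RT ln K, so ln K = nFE°/(RT) = (2)(96485)(+1.71) / ((8.314)(298)) = 133.186.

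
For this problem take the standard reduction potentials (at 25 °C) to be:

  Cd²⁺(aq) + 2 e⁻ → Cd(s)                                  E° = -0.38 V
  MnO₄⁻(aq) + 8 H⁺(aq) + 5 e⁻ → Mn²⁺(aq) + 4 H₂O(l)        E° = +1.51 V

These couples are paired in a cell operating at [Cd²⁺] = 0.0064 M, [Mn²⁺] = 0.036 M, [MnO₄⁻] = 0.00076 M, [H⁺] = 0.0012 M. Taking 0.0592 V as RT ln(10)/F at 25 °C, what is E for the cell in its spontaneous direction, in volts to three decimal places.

+1.658 V

MnO₄⁻/Mn²⁺ is the cathode (higher E°), Cd²⁺/Cd the anode: E°cell = +1.51 − (-0.38) = +1.89 V, n = 10.
Overall: 2 MnO₄⁻(aq) + 16 H⁺(aq) + 5 Cd(s) → 2 Mn²⁺(aq) + 8 H₂O(l) + 5 Cd²⁺(aq)
Q = [Mn²⁺]^2·[Cd²⁺]^5 / ([MnO₄⁻]^2·[H⁺]^16); log Q = 39.115.
E = E° − (0.0592/n) log Q = +1.89 − (0.0592/10)(39.115) = +1.658 V.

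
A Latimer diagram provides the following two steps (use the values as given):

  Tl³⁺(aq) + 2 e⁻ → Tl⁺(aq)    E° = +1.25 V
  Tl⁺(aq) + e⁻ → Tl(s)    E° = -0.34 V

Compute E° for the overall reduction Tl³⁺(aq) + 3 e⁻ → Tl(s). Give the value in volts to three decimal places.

+0.720 V

Adding the free-energy changes (−nFE°) of the two steps gives −n₃FE°₃ = −n₁FE°₁ − n₂FE°₂.
E°₃ = (2×+1.25 + 1×-0.34) / 3 = (+2.160) / 3 = +0.720 V.
E° values themselves are not directly additive — weighting by electron count is essential.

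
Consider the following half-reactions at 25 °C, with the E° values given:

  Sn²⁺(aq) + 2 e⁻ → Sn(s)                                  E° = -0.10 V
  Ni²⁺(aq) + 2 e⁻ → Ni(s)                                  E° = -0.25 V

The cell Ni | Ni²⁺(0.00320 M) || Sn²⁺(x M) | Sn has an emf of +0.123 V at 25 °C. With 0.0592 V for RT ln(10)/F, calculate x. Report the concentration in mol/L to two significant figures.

0.00039 M

Sn²⁺/Sn is the cathode, Ni²⁺/Ni the anode: E°cell = +0.15 V, n = 2.
Overall reaction: Sn²⁺(aq) + Ni(s) → Sn(s) + Ni²⁺(aq); Q = [Ni²⁺]^1/[Sn²⁺]^1.
From E = E° − (0.0592/n) log Q: log Q = (E° − E)·n/0.0592 = (+0.15 − (+0.123))·2/0.0592 = 0.9122.
So 1·log[Sn²⁺] = 1·log(0.0032) − log Q = -2.4949 − (0.9122) = -3.4071; [Sn²⁺] = 10^(-3.4071) ≈ 0.00039 M.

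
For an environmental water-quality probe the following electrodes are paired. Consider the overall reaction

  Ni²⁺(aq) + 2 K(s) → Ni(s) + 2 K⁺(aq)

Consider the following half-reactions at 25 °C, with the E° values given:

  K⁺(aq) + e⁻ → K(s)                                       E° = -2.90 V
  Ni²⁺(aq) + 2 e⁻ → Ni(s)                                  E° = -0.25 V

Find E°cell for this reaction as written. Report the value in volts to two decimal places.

+2.65 V

The Ni²⁺/Ni couple has the higher reduction potential, so it is the cathode; K⁺/K is oxidised at the anode.
E°cell = E°(cathode) − E°(anode) = (-0.25) − (-2.90) = +2.65 V.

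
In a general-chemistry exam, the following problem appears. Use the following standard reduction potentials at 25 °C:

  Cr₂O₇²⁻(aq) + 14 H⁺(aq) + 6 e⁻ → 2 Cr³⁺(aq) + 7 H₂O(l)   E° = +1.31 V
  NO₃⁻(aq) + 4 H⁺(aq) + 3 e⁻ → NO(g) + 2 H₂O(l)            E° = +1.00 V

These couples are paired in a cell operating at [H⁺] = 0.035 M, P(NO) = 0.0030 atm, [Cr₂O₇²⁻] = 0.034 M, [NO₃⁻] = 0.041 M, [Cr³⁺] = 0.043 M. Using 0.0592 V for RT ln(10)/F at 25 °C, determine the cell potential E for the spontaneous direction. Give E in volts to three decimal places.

Cr₂O₇²⁻/Cr³⁺ is the cathode (higher E°), NO₃⁻/NO the anode: E°cell = +1.31 − (+1.00) = +0.31 V, n = 6.
Overall: Cr₂O₇²⁻(aq) + 6 H⁺(aq) + 2 NO(g) → 2 Cr³⁺(aq) + 3 H₂O(l) + 2 NO₃⁻(aq)
Q = [Cr³⁺]^2·[NO₃⁻]^2 / ([Cr₂O₇²⁻]·[H⁺]^6·P(NO)^2); log Q = 9.742.
E = E° − (0.0592/n) log Q = +0.31 − (0.0592/6)(9.742) = +0.214 V.

+0.214 V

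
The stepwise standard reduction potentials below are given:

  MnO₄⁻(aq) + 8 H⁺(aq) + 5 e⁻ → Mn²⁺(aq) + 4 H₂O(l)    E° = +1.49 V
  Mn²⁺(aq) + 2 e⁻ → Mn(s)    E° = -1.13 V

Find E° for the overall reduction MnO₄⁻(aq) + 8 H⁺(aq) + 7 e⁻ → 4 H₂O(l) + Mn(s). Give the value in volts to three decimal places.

Standard free energies of sequential steps add: ΔG°₃ = ΔG°₁ + ΔG°₂, so n₃E°₃ = n₁E°₁ + n₂E°₂.
E°₃ = (5×+1.49 + 2×-1.13) / 7 = (+5.190) / 7 = +0.741 V.
E° values themselves are not directly additive — weighting by electron count is essential.

+0.741 V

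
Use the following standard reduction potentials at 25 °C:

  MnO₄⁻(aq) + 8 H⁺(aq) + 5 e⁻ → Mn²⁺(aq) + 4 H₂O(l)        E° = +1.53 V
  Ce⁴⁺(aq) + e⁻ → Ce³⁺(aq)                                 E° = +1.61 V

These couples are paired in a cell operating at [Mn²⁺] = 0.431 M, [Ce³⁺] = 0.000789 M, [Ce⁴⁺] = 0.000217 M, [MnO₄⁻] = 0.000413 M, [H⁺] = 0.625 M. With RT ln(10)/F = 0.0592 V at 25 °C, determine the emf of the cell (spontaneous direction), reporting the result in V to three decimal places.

Ce⁴⁺/Ce³⁺ is the cathode (higher E°), MnO₄⁻/Mn²⁺ the anode: E°cell = +1.61 − (+1.53) = +0.08 V, n = 5.
Overall: 5 Ce⁴⁺(aq) + Mn²⁺(aq) + 4 H₂O(l) → 5 Ce³⁺(aq) + MnO₄⁻(aq) + 8 H⁺(aq)
Q = [Ce³⁺]^5·[MnO₄⁻]·[H⁺]^8 / ([Ce⁴⁺]^5·[Mn²⁺]); log Q = -1.848.
E = E° − (0.0592/n) log Q = +0.08 − (0.0592/5)(-1.848) = +0.102 V.

+0.102 V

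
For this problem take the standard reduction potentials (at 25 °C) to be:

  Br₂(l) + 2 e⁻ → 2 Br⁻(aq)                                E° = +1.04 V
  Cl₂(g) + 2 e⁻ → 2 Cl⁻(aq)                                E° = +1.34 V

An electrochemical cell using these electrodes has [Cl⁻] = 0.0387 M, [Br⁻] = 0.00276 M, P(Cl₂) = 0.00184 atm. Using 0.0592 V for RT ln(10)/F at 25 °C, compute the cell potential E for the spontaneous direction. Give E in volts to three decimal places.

Cl₂/Cl⁻ is the cathode (higher E°), Br₂/Br⁻ the anode: E°cell = +1.34 − (+1.04) = +0.30 V, n = 2.
Overall: Cl₂(g) + 2 Br⁻(aq) → 2 Cl⁻(aq) + Br₂(l)
Q = [Cl⁻]^2 / (P(Cl₂)·[Br⁻]^2); log Q = 5.029.
E = E° − (0.0592/n) log Q = +0.30 − (0.0592/2)(5.029) = +0.151 V.

+0.151 V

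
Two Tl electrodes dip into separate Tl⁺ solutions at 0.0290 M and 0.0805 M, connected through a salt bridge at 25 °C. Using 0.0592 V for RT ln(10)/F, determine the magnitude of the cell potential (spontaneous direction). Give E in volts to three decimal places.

+0.026 V

For a concentration cell E°cell = 0. The 0.0805 M side is the cathode (reduction is favoured where [Tl⁺] is higher).
With n = 1, E = −(0.0592/1) log([Tl⁺]ₐₙ/[Tl⁺]꜀ₐₜ) = −(0.0592/1) log(0.029/0.0805) = −(0.0592/1)(-0.443) = +0.026 V.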